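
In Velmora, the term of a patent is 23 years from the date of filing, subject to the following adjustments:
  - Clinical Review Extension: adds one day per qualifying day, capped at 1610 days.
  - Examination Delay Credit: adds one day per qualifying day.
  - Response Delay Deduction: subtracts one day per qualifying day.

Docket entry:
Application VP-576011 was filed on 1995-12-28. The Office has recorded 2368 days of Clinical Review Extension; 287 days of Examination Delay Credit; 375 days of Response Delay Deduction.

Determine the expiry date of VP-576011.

Base term: filing date + 23 years → 28 December 2018.
Clinical Review Extension: 2368 days claimed exceeds the 1610-day cap, so +1610 days → 26 May 2023.
Examination Delay Credit: +287 days → 8 March 2024.
Response Delay Deduction: −375 days → 27 February 2023.

February 27, 2023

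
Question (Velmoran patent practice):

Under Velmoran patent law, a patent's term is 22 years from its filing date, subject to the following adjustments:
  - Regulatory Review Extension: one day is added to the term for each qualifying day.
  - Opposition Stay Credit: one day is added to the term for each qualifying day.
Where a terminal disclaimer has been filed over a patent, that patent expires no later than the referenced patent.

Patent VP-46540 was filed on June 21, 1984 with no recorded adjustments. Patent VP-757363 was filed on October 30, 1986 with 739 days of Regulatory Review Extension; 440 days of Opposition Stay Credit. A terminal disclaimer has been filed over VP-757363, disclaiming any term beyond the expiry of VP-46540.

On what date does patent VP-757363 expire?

Natural term of VP-757363:
  Base: filing + 22 years → 30 October 2008.
  Regulatory Review Extension: +739 days → 8 November 2010.
  Opposition Stay Credit: +440 days → 22 January 2012.
Expiry of referenced patent VP-46540:
  Base: filing + 22 years → 21 June 2006.
Terminal disclaimer: VP-757363 expires on the earlier of 22 January 2012 and 21 June 2006.

June 21, 2006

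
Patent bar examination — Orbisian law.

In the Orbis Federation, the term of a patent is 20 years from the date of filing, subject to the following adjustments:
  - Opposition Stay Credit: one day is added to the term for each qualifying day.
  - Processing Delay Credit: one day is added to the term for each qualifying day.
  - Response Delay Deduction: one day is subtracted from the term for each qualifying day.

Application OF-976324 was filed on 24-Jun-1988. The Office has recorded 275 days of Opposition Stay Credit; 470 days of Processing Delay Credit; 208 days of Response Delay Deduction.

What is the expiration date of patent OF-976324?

December 13, 2009

Base term: filing date + 20 years → 24 June 2008.
Opposition Stay Credit: +275 days → 26 March 2009.
Processing Delay Credit: +470 days → 9 July 2010.
Response Delay Deduction: −208 days → 13 December 2009.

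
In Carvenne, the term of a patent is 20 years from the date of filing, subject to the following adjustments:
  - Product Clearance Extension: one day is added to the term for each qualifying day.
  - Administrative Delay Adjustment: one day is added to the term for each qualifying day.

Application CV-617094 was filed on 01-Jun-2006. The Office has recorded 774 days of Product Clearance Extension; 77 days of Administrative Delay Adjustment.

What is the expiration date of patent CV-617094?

2028-09-29

Base term: filing date + 20 years → 1 June 2026.
Product Clearance Extension: +774 days → 14 July 2028.
Administrative Delay Adjustment: +77 days → 29 September 2028.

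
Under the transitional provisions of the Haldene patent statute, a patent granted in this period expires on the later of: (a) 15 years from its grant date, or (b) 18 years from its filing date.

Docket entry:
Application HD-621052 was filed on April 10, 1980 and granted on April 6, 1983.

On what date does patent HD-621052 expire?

(a) grant + 15 years → 6 April 1998.
(b) filing + 18 years → 10 April 1998.
Later of the two: 10 April 1998.

1998-04-10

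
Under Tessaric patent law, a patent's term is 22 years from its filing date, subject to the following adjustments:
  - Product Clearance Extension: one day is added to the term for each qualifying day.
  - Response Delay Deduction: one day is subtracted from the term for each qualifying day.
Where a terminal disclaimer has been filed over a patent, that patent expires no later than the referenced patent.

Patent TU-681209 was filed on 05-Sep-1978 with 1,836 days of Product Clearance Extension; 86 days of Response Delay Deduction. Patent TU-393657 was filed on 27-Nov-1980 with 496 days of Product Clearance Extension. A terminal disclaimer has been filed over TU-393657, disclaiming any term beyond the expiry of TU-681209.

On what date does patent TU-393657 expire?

Natural term of TU-393657:
  Base: filing + 22 years → 27 November 2002.
  Product Clearance Extension: +496 days → 6 April 2004.
Expiry of referenced patent TU-681209:
  Base: filing + 22 years → 5 September 2000.
  Product Clearance Extension: +1836 days → 15 September 2005.
  Response Delay Deduction: −86 days → 21 June 2005.
Terminal disclaimer: TU-393657 expires on the earlier of 6 April 2004 and 21 June 2005.

2004-04-06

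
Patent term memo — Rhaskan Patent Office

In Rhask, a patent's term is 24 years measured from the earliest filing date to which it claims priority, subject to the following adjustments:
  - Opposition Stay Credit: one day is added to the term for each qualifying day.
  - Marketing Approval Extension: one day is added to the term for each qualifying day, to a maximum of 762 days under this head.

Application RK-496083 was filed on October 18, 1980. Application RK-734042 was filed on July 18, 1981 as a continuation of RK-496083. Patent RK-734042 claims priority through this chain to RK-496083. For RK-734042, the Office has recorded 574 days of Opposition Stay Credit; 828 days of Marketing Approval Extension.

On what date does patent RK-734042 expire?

June 15, 2008

Earliest priority filing: 18 October 1980.
Base term: 18 October 1980 + 24 years → 18 October 2004.
Opposition Stay Credit: +574 days → 15 May 2006.
Marketing Approval Extension: 828 days claimed exceeds the 762-day cap, so +762 days → 15 June 2008.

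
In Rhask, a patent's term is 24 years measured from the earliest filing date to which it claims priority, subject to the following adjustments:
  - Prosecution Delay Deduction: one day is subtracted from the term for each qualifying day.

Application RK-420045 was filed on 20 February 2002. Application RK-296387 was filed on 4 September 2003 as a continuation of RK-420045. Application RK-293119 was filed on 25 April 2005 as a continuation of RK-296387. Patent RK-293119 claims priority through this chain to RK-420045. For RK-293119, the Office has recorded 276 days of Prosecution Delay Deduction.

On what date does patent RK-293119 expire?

Earliest priority filing: 20 February 2002.
Base term: 20 February 2002 + 24 years → 20 February 2026.
Prosecution Delay Deduction: −276 days → 20 May 2025.

2025-05-20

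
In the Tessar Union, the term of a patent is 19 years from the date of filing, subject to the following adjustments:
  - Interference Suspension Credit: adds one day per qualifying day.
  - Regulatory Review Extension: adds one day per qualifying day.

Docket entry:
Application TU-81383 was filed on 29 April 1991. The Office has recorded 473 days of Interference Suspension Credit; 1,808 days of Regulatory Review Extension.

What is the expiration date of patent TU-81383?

July 27, 2016

Base term: filing date + 19 years → 29 April 2010.
Interference Suspension Credit: +473 days → 15 August 2011.
Regulatory Review Extension: +1808 days → 27 July 2016.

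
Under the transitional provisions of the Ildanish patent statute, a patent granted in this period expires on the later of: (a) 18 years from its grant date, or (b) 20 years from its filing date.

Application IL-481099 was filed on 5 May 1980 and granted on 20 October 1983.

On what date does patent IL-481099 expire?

October 20, 2001

(a) grant + 18 years → 20 October 2001.
(b) filing + 20 years → 5 May 2000.
Later of the two: 20 October 2001.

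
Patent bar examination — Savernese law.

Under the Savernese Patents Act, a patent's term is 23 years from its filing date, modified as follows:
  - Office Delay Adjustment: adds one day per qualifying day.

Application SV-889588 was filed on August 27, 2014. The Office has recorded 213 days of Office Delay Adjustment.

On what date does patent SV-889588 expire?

2038-03-28

Base term: filing date + 23 years → 27 August 2037.
Office Delay Adjustment: +213 days → 28 March 2038.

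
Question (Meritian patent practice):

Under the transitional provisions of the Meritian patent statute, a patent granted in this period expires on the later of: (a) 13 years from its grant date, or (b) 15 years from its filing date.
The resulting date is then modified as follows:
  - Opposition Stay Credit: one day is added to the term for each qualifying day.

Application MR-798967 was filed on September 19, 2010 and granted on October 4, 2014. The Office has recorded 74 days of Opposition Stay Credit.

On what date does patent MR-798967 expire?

(a) grant + 13 years → 4 October 2027.
(b) filing + 15 years → 19 September 2025.
Later of the two: 4 October 2027.
Opposition Stay Credit: +74 days → 17 December 2027.

December 17, 2027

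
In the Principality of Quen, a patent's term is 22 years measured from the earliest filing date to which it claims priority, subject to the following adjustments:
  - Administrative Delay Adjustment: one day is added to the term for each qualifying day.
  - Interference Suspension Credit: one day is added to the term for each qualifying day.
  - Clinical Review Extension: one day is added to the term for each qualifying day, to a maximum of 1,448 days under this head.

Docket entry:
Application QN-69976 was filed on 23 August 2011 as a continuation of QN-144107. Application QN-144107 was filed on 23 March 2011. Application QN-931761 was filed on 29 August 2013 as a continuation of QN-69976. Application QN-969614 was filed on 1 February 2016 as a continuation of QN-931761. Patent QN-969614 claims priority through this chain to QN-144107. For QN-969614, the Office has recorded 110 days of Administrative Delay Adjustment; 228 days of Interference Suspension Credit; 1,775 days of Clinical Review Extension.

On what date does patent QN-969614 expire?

February 11, 2038

Earliest priority filing: 23 March 2011.
Base term: 23 March 2011 + 22 years → 23 March 2033.
Administrative Delay Adjustment: +110 days → 11 July 2033.
Interference Suspension Credit: +228 days → 24 February 2034.
Clinical Review Extension: 1775 days claimed exceeds the 1448-day cap, so +1448 days → 11 February 2038.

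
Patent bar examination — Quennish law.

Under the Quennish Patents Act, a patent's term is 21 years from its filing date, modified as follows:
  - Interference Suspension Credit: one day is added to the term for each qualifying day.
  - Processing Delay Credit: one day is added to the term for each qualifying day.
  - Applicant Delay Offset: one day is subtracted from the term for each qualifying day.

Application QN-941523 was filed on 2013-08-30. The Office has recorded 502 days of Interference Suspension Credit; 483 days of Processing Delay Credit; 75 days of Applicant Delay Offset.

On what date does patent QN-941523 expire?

2037-02-25

Base term: filing date + 21 years → 30 August 2034.
Interference Suspension Credit: +502 days → 14 January 2036.
Processing Delay Credit: +483 days → 11 May 2037.
Applicant Delay Offset: −75 days → 25 February 2037.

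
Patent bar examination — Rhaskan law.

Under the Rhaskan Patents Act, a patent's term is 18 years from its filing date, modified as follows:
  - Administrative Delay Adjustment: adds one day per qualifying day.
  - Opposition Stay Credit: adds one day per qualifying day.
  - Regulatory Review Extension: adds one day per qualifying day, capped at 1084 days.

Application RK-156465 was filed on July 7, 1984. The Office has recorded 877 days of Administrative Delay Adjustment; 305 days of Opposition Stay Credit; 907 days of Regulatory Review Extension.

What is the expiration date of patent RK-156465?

March 26, 2008

Base term: filing date + 18 years → 7 July 2002.
Administrative Delay Adjustment: +877 days → 30 November 2004.
Opposition Stay Credit: +305 days → 1 October 2005.
Regulatory Review Extension: 907 days (within the 1084-day cap) → +907 days → 26 March 2008.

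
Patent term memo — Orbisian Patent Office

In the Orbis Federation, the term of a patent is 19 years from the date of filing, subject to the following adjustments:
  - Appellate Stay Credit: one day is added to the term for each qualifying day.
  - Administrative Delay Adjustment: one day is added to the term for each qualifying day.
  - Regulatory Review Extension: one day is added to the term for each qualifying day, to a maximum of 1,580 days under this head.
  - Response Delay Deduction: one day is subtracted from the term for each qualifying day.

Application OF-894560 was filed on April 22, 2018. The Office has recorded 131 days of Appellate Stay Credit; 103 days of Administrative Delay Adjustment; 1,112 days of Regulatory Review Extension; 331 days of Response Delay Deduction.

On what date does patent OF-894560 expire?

2040-02-01

Base term: filing date + 19 years → 22 April 2037.
Appellate Stay Credit: +131 days → 31 August 2037.
Administrative Delay Adjustment: +103 days → 12 December 2037.
Regulatory Review Extension: 1112 days (within the 1580-day cap) → +1112 days → 28 December 2040.
Response Delay Deduction: −331 days → 1 February 2040.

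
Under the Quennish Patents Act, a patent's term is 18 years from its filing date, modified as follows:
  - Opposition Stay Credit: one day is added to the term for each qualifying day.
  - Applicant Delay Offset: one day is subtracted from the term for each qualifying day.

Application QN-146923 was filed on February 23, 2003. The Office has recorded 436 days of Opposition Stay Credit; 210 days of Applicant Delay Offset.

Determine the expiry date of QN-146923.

Base term: filing date + 18 years → 23 February 2021.
Opposition Stay Credit: +436 days → 5 May 2022.
Applicant Delay Offset: −210 days → 7 October 2021.

October 7, 2021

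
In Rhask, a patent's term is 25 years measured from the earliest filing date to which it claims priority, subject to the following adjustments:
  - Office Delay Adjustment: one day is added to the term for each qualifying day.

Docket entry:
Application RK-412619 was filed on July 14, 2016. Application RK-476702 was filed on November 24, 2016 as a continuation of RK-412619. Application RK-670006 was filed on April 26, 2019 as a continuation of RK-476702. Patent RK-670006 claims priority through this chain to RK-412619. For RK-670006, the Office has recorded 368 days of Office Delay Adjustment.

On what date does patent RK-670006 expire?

Earliest priority filing: 14 July 2016.
Base term: 14 July 2016 + 25 years → 14 July 2041.
Office Delay Adjustment: +368 days → 17 July 2042.

July 17, 2042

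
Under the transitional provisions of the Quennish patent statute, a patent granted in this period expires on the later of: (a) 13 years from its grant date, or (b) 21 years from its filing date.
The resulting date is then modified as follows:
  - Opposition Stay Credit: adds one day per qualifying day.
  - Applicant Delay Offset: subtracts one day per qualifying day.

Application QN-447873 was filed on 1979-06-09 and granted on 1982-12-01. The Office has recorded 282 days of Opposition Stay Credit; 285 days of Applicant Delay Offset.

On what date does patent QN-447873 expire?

(a) grant + 13 years → 1 December 1995.
(b) filing + 21 years → 9 June 2000.
Later of the two: 9 June 2000.
Opposition Stay Credit: +282 days → 18 March 2001.
Applicant Delay Offset: −285 days → 6 June 2000.

June 6, 2000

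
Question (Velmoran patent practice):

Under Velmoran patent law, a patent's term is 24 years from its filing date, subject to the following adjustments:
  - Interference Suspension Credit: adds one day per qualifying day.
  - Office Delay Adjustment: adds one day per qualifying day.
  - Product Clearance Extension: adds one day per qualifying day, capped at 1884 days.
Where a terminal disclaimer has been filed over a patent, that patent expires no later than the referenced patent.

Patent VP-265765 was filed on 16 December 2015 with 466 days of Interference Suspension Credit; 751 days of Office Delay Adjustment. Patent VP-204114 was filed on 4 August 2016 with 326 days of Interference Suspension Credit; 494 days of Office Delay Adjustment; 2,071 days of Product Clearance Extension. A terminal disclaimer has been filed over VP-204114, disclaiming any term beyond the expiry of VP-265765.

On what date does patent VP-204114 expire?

Natural term of VP-204114:
  Base: filing + 24 years → 4 August 2040.
  Interference Suspension Credit: +326 days → 26 June 2041.
  Office Delay Adjustment: +494 days → 2 November 2042.
  Product Clearance Extension: 2071 days claimed exceeds the 1884-day cap, so +1884 days → 30 December 2047.
Expiry of referenced patent VP-265765:
  Base: filing + 24 years → 16 December 2039.
  Interference Suspension Credit: +466 days → 26 March 2041.
  Office Delay Adjustment: +751 days → 16 April 2043.
Terminal disclaimer: VP-204114 expires on the earlier of 30 December 2047 and 16 April 2043.

April 16, 2043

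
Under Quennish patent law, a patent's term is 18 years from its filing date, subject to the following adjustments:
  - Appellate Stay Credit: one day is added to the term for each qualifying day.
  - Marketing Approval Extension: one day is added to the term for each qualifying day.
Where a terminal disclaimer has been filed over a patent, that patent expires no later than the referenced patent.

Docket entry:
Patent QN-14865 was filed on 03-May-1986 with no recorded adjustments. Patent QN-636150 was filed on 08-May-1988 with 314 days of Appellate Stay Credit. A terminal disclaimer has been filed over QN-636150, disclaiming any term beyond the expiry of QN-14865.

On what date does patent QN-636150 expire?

Natural term of QN-636150:
  Base: filing + 18 years → 8 May 2006.
  Appellate Stay Credit: +314 days → 18 March 2007.
Expiry of referenced patent QN-14865:
  Base: filing + 18 years → 3 May 2004.
Terminal disclaimer: QN-636150 expires on the earlier of 18 March 2007 and 3 May 2004.

May 3, 2004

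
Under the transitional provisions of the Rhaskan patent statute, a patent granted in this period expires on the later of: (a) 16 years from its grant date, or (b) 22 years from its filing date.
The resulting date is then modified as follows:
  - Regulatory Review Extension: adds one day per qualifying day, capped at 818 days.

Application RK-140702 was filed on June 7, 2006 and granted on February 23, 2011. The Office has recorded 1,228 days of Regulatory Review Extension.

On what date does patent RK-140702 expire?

September 3, 2030

(a) grant + 16 years → 23 February 2027.
(b) filing + 22 years → 7 June 2028.
Later of the two: 7 June 2028.
Regulatory Review Extension: 1228 days claimed exceeds the 818-day cap, so +818 days → 3 September 2030.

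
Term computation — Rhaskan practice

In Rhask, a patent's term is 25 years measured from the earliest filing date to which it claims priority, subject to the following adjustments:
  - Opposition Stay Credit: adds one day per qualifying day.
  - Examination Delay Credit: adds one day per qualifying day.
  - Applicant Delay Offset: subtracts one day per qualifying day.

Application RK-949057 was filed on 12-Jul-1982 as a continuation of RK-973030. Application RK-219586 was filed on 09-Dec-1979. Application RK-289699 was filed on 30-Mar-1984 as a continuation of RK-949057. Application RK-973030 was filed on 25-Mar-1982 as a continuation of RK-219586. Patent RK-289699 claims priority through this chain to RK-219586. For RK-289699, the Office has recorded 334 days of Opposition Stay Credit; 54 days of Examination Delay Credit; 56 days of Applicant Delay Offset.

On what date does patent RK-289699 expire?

November 6, 2005

Earliest priority filing: 9 December 1979.
Base term: 9 December 1979 + 25 years → 9 December 2004.
Opposition Stay Credit: +334 days → 8 November 2005.
Examination Delay Credit: +54 days → 1 January 2006.
Applicant Delay Offset: −56 days → 6 November 2005.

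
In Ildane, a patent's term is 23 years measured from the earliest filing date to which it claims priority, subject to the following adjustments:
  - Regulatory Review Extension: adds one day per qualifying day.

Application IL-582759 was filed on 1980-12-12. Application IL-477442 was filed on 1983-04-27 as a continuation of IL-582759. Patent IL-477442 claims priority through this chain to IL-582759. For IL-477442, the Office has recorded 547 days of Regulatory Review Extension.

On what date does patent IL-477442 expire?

2005-06-11

Earliest priority filing: 12 December 1980.
Base term: 12 December 1980 + 23 years → 12 December 2003.
Regulatory Review Extension: +547 days → 11 June 2005.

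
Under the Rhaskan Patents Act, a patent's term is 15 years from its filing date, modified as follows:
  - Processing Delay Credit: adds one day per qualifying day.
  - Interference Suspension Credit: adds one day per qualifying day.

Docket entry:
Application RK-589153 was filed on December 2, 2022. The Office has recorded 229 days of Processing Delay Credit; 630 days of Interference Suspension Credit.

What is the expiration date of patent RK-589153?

2040-04-09

Base term: filing date + 15 years → 2 December 2037.
Processing Delay Credit: +229 days → 19 July 2038.
Interference Suspension Credit: +630 days → 9 April 2040.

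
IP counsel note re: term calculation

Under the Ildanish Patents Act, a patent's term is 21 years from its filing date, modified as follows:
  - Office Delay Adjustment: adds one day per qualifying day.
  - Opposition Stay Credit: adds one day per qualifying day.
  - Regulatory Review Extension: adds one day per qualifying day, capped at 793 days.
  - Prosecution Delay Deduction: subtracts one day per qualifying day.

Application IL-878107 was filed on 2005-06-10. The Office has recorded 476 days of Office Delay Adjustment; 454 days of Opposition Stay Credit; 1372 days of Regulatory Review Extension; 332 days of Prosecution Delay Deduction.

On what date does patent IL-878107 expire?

Base term: filing date + 21 years → 10 June 2026.
Office Delay Adjustment: +476 days → 29 September 2027.
Opposition Stay Credit: +454 days → 26 December 2028.
Regulatory Review Extension: 1372 days claimed exceeds the 793-day cap, so +793 days → 27 February 2031.
Prosecution Delay Deduction: −332 days → 1 April 2030.

April 1, 2030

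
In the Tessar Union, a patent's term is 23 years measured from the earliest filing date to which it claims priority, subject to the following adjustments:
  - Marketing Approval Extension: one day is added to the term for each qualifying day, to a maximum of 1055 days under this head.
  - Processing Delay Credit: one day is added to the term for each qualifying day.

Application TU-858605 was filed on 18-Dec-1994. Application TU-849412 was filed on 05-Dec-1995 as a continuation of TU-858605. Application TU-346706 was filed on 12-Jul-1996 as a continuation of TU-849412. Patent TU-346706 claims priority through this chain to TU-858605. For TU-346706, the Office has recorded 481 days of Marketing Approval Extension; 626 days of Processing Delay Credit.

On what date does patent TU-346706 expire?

Earliest priority filing: 18 December 1994.
Base term: 18 December 1994 + 23 years → 18 December 2017.
Marketing Approval Extension: 481 days (within the 1055-day cap) → +481 days → 13 April 2019.
Processing Delay Credit: +626 days → 29 December 2020.

December 29, 2020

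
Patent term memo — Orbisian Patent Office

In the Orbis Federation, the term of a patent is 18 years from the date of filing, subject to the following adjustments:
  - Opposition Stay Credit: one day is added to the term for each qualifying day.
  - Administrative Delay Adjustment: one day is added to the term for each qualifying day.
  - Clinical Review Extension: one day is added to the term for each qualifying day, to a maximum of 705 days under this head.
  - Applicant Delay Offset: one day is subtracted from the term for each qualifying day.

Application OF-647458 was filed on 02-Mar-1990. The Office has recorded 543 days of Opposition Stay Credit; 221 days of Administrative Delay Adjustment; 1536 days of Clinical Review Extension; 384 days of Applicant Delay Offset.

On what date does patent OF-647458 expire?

February 20, 2011

Base term: filing date + 18 years → 2 March 2008.
Opposition Stay Credit: +543 days → 27 August 2009.
Administrative Delay Adjustment: +221 days → 5 April 2010.
Clinical Review Extension: 1536 days claimed exceeds the 705-day cap, so +705 days → 10 March 2012.
Applicant Delay Offset: −384 days → 20 February 2011.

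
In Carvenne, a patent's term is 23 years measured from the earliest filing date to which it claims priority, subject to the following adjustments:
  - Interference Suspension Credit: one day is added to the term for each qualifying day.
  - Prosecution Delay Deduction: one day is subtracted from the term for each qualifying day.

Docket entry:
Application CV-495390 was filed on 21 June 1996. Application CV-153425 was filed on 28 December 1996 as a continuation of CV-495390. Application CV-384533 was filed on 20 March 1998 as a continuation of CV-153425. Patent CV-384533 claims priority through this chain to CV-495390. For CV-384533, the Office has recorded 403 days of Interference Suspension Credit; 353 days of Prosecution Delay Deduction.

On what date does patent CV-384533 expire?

Earliest priority filing: 21 June 1996.
Base term: 21 June 1996 + 23 years → 21 June 2019.
Interference Suspension Credit: +403 days → 28 July 2020.
Prosecution Delay Deduction: −353 days → 10 August 2019.

2019-08-10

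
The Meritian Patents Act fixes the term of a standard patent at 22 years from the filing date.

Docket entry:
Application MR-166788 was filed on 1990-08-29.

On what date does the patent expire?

2012-08-29

Filing date + 22 years → 29 August 2012.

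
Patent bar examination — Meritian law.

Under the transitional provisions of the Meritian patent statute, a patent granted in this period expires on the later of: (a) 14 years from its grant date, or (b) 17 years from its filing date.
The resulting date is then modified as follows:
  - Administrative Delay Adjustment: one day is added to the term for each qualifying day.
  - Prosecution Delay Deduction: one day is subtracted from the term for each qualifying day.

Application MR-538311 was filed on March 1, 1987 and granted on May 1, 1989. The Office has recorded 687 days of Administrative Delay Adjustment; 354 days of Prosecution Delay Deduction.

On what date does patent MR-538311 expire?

(a) grant + 14 years → 1 May 2003.
(b) filing + 17 years → 1 March 2004.
Later of the two: 1 March 2004.
Administrative Delay Adjustment: +687 days → 17 January 2006.
Prosecution Delay Deduction: −354 days → 28 January 2005.

January 28, 2005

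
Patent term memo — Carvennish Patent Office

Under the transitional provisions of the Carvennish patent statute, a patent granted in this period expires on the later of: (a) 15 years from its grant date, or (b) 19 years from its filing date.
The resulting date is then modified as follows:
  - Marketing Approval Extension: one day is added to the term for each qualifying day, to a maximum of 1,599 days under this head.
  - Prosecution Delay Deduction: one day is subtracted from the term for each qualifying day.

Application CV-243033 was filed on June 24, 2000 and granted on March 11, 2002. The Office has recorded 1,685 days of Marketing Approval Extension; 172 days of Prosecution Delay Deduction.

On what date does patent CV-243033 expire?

May 21, 2023

(a) grant + 15 years → 11 March 2017.
(b) filing + 19 years → 24 June 2019.
Later of the two: 24 June 2019.
Marketing Approval Extension: 1685 days claimed exceeds the 1599-day cap, so +1599 days → 9 November 2023.
Prosecution Delay Deduction: −172 days → 21 May 2023.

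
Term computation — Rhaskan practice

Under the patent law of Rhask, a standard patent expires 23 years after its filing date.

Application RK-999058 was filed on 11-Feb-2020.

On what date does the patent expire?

February 11, 2043

Filing date + 23 years → 11 February 2043.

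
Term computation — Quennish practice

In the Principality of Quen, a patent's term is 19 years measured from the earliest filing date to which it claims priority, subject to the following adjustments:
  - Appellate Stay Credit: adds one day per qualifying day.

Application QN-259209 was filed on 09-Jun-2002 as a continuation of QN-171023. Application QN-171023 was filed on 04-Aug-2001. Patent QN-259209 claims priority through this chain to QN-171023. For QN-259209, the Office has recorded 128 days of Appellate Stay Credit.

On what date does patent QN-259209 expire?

Earliest priority filing: 4 August 2001.
Base term: 4 August 2001 + 19 years → 4 August 2020.
Appellate Stay Credit: +128 days → 10 December 2020.

2020-12-10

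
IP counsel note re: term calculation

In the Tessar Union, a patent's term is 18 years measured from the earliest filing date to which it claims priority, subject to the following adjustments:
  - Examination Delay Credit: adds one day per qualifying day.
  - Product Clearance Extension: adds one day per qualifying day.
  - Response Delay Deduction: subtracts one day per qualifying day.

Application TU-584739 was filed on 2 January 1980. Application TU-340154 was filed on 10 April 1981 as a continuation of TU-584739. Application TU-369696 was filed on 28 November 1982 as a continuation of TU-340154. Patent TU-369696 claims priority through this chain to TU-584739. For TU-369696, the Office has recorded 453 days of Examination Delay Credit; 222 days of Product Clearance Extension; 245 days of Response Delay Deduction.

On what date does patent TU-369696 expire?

March 8, 1999

Earliest priority filing: 2 January 1980.
Base term: 2 January 1980 + 18 years → 2 January 1998.
Examination Delay Credit: +453 days → 31 March 1999.
Product Clearance Extension: +222 days → 8 November 1999.
Response Delay Deduction: −245 days → 8 March 1999.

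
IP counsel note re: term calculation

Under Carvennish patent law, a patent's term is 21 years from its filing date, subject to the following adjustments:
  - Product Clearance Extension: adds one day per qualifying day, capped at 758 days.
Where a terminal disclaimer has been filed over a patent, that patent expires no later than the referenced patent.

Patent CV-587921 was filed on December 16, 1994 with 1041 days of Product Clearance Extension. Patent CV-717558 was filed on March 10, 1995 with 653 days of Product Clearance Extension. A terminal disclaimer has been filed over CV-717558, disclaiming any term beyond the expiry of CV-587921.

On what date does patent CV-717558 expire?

Natural term of CV-717558:
  Base: filing + 21 years → 10 March 2016.
  Product Clearance Extension: 653 days (within the 758-day cap) → +653 days → 23 December 2017.
Expiry of referenced patent CV-587921:
  Base: filing + 21 years → 16 December 2015.
  Product Clearance Extension: 1041 days claimed exceeds the 758-day cap, so +758 days → 12 January 2018.
Terminal disclaimer: CV-717558 expires on the earlier of 23 December 2017 and 12 January 2018.

2017-12-23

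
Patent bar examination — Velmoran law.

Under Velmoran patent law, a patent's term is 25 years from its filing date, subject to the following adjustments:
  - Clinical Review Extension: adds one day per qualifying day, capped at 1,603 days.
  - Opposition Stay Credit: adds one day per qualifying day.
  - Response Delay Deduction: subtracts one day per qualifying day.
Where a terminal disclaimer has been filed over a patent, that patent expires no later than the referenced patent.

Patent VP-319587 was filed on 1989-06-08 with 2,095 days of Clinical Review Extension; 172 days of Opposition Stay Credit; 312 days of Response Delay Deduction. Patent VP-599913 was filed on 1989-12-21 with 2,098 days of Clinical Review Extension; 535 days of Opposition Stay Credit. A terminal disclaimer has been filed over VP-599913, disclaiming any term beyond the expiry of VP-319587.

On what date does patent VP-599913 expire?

June 10, 2018

Natural term of VP-599913:
  Base: filing + 25 years → 21 December 2014.
  Clinical Review Extension: 2098 days claimed exceeds the 1603-day cap, so +1603 days → 12 May 2019.
  Opposition Stay Credit: +535 days → 28 October 2020.
Expiry of referenced patent VP-319587:
  Base: filing + 25 years → 8 June 2014.
  Clinical Review Extension: 2095 days claimed exceeds the 1603-day cap, so +1603 days → 28 October 2018.
  Opposition Stay Credit: +172 days → 18 April 2019.
  Response Delay Deduction: −312 days → 10 June 2018.
Terminal disclaimer: VP-599913 expires on the earlier of 28 October 2020 and 10 June 2018.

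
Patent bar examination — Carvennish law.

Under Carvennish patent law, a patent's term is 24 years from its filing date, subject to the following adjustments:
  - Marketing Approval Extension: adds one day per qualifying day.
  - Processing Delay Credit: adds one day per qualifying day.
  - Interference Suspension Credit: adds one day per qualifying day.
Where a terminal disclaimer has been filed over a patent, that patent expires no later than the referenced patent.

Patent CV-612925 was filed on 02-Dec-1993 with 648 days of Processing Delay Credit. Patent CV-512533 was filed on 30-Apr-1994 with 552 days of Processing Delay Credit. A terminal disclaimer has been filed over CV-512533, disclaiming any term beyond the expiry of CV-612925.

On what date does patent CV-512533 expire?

2019-09-11

Natural term of CV-512533:
  Base: filing + 24 years → 30 April 2018.
  Processing Delay Credit: +552 days → 3 November 2019.
Expiry of referenced patent CV-612925:
  Base: filing + 24 years → 2 December 2017.
  Processing Delay Credit: +648 days → 11 September 2019.
Terminal disclaimer: CV-512533 expires on the earlier of 3 November 2019 and 11 September 2019.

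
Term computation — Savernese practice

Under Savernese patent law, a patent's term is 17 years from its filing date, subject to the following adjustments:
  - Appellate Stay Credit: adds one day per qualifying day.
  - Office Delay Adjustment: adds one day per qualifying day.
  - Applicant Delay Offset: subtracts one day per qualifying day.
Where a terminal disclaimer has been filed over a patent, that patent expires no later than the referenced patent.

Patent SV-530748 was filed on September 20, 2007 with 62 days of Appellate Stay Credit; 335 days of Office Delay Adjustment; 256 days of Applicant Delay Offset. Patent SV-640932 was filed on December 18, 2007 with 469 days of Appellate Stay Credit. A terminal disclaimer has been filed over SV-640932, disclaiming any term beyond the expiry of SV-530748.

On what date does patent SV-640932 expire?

2025-02-08

Natural term of SV-640932:
  Base: filing + 17 years → 18 December 2024.
  Appellate Stay Credit: +469 days → 1 April 2026.
Expiry of referenced patent SV-530748:
  Base: filing + 17 years → 20 September 2024.
  Appellate Stay Credit: +62 days → 21 November 2024.
  Office Delay Adjustment: +335 days → 22 October 2025.
  Applicant Delay Offset: −256 days → 8 February 2025.
Terminal disclaimer: SV-640932 expires on the earlier of 1 April 2026 and 8 February 2025.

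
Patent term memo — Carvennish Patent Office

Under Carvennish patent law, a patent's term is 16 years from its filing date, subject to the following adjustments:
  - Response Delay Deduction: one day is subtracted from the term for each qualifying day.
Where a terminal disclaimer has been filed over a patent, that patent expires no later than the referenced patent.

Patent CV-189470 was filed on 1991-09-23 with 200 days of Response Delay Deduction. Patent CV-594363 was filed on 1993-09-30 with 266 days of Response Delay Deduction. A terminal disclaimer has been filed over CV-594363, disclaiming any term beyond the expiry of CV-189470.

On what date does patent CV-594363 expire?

March 7, 2007

Natural term of CV-594363:
  Base: filing + 16 years → 30 September 2009.
  Response Delay Deduction: −266 days → 7 January 2009.
Expiry of referenced patent CV-189470:
  Base: filing + 16 years → 23 September 2007.
  Response Delay Deduction: −200 days → 7 March 2007.
Terminal disclaimer: CV-594363 expires on the earlier of 7 January 2009 and 7 March 2007.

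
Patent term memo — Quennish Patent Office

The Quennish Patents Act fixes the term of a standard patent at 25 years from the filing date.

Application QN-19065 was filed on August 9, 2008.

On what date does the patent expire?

Filing date + 25 years → 9 August 2033.

August 9, 2033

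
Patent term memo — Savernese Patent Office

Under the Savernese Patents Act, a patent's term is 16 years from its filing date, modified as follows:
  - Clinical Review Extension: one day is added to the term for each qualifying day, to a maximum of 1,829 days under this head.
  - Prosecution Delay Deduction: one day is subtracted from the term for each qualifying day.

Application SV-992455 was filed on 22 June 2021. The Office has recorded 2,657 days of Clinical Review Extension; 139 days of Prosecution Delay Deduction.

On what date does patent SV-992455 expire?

Base term: filing date + 16 years → 22 June 2037.
Clinical Review Extension: 2657 days claimed exceeds the 1829-day cap, so +1829 days → 25 June 2042.
Prosecution Delay Deduction: −139 days → 6 February 2042.

2042-02-06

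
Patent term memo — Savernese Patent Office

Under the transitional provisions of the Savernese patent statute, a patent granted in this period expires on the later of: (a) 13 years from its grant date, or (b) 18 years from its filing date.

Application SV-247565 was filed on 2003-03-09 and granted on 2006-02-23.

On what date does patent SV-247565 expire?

March 9, 2021

(a) grant + 13 years → 23 February 2019.
(b) filing + 18 years → 9 March 2021.
Later of the two: 9 March 2021.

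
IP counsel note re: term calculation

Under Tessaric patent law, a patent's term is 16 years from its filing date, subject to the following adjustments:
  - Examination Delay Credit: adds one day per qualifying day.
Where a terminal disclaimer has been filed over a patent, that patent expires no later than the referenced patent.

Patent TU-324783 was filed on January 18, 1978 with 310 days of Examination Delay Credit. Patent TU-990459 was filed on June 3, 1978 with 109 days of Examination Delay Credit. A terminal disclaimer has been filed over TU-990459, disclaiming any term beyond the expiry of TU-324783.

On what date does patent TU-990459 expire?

1994-09-20

Natural term of TU-990459:
  Base: filing + 16 years → 3 June 1994.
  Examination Delay Credit: +109 days → 20 September 1994.
Expiry of referenced patent TU-324783:
  Base: filing + 16 years → 18 January 1994.
  Examination Delay Credit: +310 days → 24 November 1994.
Terminal disclaimer: TU-990459 expires on the earlier of 20 September 1994 and 24 November 1994.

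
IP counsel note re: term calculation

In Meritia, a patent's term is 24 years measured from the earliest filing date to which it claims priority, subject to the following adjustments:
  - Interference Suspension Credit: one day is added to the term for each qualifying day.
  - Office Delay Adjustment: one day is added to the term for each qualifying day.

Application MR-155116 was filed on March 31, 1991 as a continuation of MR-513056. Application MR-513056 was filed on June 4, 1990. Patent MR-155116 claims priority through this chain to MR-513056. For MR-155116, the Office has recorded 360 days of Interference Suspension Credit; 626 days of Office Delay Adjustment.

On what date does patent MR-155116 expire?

February 14, 2017

Earliest priority filing: 4 June 1990.
Base term: 4 June 1990 + 24 years → 4 June 2014.
Interference Suspension Credit: +360 days → 30 May 2015.
Office Delay Adjustment: +626 days → 14 February 2017.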